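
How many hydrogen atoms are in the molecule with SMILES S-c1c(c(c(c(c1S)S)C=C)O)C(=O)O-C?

10

Hydrogens are implicit in SMILES; fill each atom to its normal valence:
  6 × C (aromatic): no H
  3 × S: 1 H each → 3
  2 × O: no H
  1 × C: 3 H
  1 × C: 2 H
  1 × C: 1 H
  1 × C: no H
  1 × O: 1 H
  Total hydrogens = 10.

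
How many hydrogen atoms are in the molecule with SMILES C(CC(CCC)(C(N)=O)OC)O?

Hydrogens are implicit in SMILES; fill each atom to its normal valence:
  4 × C: 2 H each → 8
  2 × C: 3 H each → 6
  2 × C: no H
  2 × O: no H
  1 × N: 2 H
  1 × O: 1 H
  Total hydrogens = 17.

17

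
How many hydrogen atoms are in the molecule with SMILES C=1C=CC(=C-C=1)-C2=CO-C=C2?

8

Hydrogens are implicit in SMILES; fill each atom to its normal valence:
  8 × C (aromatic): 1 H each → 8
  2 × C (aromatic): no H
  1 × O (aromatic): no H
  Total hydrogens = 8.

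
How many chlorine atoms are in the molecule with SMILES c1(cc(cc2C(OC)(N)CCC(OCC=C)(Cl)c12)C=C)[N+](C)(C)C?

The symbol for chlorine appears 1 time in the SMILES.

1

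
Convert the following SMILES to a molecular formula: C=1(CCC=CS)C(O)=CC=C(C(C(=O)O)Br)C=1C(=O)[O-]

C13H12BrO5S-

Heavy atoms from the SMILES: 1 Br, 13 C, 5 O, 1 S.
Implicit hydrogens by atom environment:
  4 × C (aromatic): no H
  3 × C: 1 H each → 3
  2 × C: 2 H each → 4
  2 × C (aromatic): 1 H each → 2
  2 × C: no H
  2 × O: 1 H each → 2
  2 × O: no H
  1 × Br: no H
  1 × O (charge -1): no H
  1 × S: 1 H
  Total hydrogens = 12.
Net charge -1.
Molecular formula: C13H12BrO5S-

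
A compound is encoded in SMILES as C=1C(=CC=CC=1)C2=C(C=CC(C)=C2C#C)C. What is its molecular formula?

Heavy atoms from the SMILES: 16 C.
Implicit hydrogens by atom environment:
  7 × C (aromatic): 1 H each → 7
  5 × C (aromatic): no H
  2 × C: 3 H each → 6
  1 × C: 1 H
  1 × C: no H
  Total hydrogens = 14.
Molecular formula: C16H14

C16H14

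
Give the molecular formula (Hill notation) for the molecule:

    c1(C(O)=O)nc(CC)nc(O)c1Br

Heavy atoms from the SMILES: 1 Br, 7 C, 2 N, 3 O.
Implicit hydrogens by atom environment:
  4 × C (aromatic): no H
  2 × N (aromatic): no H
  2 × O: 1 H each → 2
  1 × Br: no H
  1 × C: 3 H
  1 × C: 2 H
  1 × C: no H
  1 × O: no H
  Total hydrogens = 7.
Molecular formula: C7H7BrN2O3

C7H7BrN2O3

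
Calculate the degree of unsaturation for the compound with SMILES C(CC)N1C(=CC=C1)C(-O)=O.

Molecular formula from the SMILES: C8H11NO2.
DoU = (2C + 2 + N − H − X)/2 = (2·8 + 2 + 1 − 11 − 0)/2 = 8/2 = 4.
(Structurally: 1 ring(s) + 3 π bond(s) = 4.)

4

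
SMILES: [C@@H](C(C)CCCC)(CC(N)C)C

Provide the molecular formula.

Heavy atoms from the SMILES: 11 C, 1 N.
Implicit hydrogens by atom environment:
  4 × C: 3 H each → 12
  4 × C: 2 H each → 8
  3 × C: 1 H each → 3
  1 × N: 2 H
  Total hydrogens = 25.
Molecular formula: C11H25N

C11H25N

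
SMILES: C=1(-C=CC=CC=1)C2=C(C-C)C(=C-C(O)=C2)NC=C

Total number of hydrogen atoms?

Hydrogens are implicit in SMILES; fill each atom to its normal valence:
  7 × C (aromatic): 1 H each → 7
  5 × C (aromatic): no H
  2 × C: 2 H each → 4
  1 × C: 3 H
  1 × C: 1 H
  1 × N: 1 H
  1 × O: 1 H
  Total hydrogens = 17.

17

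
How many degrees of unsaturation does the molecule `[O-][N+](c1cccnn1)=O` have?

Molecular formula from the SMILES: C4H3N3O2.
DoU = (2C + 2 + N − H − X)/2 = (2·4 + 2 + 3 − 3 − 0)/2 = 10/2 = 5.
(Structurally: 1 ring(s) + 4 π bond(s) = 5.)

5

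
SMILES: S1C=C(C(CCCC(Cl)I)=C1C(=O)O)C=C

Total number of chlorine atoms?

The symbol for chlorine appears 1 time in the SMILES.

1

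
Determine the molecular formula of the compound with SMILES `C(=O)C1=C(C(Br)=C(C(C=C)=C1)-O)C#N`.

C10H6BrNO2

Heavy atoms from the SMILES: 1 Br, 10 C, 1 N, 2 O.
Implicit hydrogens by atom environment:
  5 × C (aromatic): no H
  2 × C: 1 H each → 2
  1 × Br: no H
  1 × C: 2 H
  1 × C (aromatic): 1 H
  1 × C: no H
  1 × N: no H
  1 × O: 1 H
  1 × O: no H
  Total hydrogens = 6.
Molecular formula: C10H6BrNO2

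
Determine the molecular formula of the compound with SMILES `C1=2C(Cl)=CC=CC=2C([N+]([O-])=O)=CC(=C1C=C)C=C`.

C14H10ClNO2

Heavy atoms from the SMILES: 14 C, 1 Cl, 1 N, 2 O.
Implicit hydrogens by atom environment:
  6 × C (aromatic): no H
  4 × C (aromatic): 1 H each → 4
  2 × C: 2 H each → 4
  2 × C: 1 H each → 2
  1 × Cl: no H
  1 × N (charge +1): no H
  1 × O: no H
  1 × O (charge -1): no H
  Total hydrogens = 10.
Molecular formula: C14H10ClNO2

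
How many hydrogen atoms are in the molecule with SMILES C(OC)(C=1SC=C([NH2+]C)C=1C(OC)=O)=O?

12

Hydrogens are implicit in SMILES; fill each atom to its normal valence:
  4 × O: no H
  3 × C: 3 H each → 9
  3 × C (aromatic): no H
  2 × C: no H
  1 × C (aromatic): 1 H
  1 × N (charge +1): 2 H
  1 × S (aromatic): no H
  Total hydrogens = 12.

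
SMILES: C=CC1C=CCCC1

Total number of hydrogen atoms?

Hydrogens are implicit in SMILES; fill each atom to its normal valence:
  4 × C: 2 H each → 8
  4 × C: 1 H each → 4
  Total hydrogens = 12.

12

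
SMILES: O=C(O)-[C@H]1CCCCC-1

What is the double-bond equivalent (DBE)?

2

Molecular formula from the SMILES: C7H12O2.
DoU = (2C + 2 + N − H − X)/2 = (2·7 + 2 + 0 − 12 − 0)/2 = 4/2 = 2.
(Structurally: 1 ring(s) + 1 π bond(s) = 2.)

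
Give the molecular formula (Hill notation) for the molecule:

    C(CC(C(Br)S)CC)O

Heavy atoms from the SMILES: 1 Br, 6 C, 1 O, 1 S.
Implicit hydrogens by atom environment:
  3 × C: 2 H each → 6
  2 × C: 1 H each → 2
  1 × Br: no H
  1 × C: 3 H
  1 × O: 1 H
  1 × S: 1 H
  Total hydrogens = 13.
Molecular formula: C6H13BrOS

C6H13BrOS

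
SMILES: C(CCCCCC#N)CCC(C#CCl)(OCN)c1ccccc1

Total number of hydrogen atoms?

Hydrogens are implicit in SMILES; fill each atom to its normal valence:
  9 × C: 2 H each → 18
  5 × C (aromatic): 1 H each → 5
  4 × C: no H
  1 × C (aromatic): no H
  1 × Cl: no H
  1 × N: 2 H
  1 × N: no H
  1 × O: no H
  Total hydrogens = 25.

25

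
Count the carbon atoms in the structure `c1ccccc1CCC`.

9

The symbol for carbon appears 9 times in the SMILES. Lowercase c denotes aromatic carbon and counts toward C.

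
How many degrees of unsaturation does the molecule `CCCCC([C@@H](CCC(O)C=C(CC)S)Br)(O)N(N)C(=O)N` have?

2

Molecular formula from the SMILES: C14H28BrN3O3S.
DoU = (2C + 2 + N − H − X)/2 = (2·14 + 2 + 3 − 28 − 1)/2 = 4/2 = 2.
(Structurally: 0 ring(s) + 2 π bond(s) = 2.)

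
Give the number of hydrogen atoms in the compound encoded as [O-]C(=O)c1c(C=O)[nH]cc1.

4

Hydrogens are implicit in SMILES; fill each atom to its normal valence:
  2 × C (aromatic): 1 H each → 2
  2 × C (aromatic): no H
  2 × O: no H
  1 × C: 1 H
  1 × C: no H
  1 × N (aromatic): 1 H
  1 × O (charge -1): no H
  Total hydrogens = 4.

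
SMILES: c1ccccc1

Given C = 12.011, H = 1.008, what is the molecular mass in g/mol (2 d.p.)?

78.11

Molecular formula: C6H6.
M = 6×12.011 + 6×1.008 = 78.11 g/mol.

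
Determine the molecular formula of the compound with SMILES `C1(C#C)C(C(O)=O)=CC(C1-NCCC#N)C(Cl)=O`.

Heavy atoms from the SMILES: 12 C, 1 Cl, 2 N, 3 O.
Implicit hydrogens by atom environment:
  5 × C: 1 H each → 5
  5 × C: no H
  2 × C: 2 H each → 4
  2 × O: no H
  1 × Cl: no H
  1 × N: 1 H
  1 × N: no H
  1 × O: 1 H
  Total hydrogens = 11.
Molecular formula: C12H11ClN2O3

C12H11ClN2O3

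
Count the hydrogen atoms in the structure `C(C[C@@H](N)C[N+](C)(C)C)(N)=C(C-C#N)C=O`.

21

Hydrogens are implicit in SMILES; fill each atom to its normal valence:
  3 × C: 3 H each → 9
  3 × C: 2 H each → 6
  3 × C: no H
  2 × C: 1 H each → 2
  2 × N: 2 H each → 4
  1 × N: no H
  1 × N (charge +1): no H
  1 × O: no H
  Total hydrogens = 21.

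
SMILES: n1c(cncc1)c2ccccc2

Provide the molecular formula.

C10H8N2

Heavy atoms from the SMILES: 10 C, 2 N.
Implicit hydrogens by atom environment:
  8 × C (aromatic): 1 H each → 8
  2 × C (aromatic): no H
  2 × N (aromatic): no H
  Total hydrogens = 8.
Molecular formula: C10H8N2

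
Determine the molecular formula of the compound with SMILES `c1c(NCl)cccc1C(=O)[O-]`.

Heavy atoms from the SMILES: 7 C, 1 Cl, 1 N, 2 O.
Implicit hydrogens by atom environment:
  4 × C (aromatic): 1 H each → 4
  2 × C (aromatic): no H
  1 × C: no H
  1 × Cl: no H
  1 × N: 1 H
  1 × O: no H
  1 × O (charge -1): no H
  Total hydrogens = 5.
Net charge -1.
Molecular formula: C7H5ClNO2-

C7H5ClNO2-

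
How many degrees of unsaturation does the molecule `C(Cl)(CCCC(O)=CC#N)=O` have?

Molecular formula from the SMILES: C7H8ClNO2.
DoU = (2C + 2 + N − H − X)/2 = (2·7 + 2 + 1 − 8 − 1)/2 = 8/2 = 4.
(Structurally: 0 ring(s) + 4 π bond(s) = 4.)

4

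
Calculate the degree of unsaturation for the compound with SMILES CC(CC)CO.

Molecular formula from the SMILES: C5H12O.
DoU = (2C + 2 + N − H − X)/2 = (2·5 + 2 + 0 − 12 − 0)/2 = 0/2 = 0.
(Structurally: 0 ring(s) + 0 π bond(s) = 0.)

0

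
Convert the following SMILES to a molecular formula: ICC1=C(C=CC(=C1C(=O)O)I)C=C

C10H8I2O2

Heavy atoms from the SMILES: 10 C, 2 I, 2 O.
Implicit hydrogens by atom environment:
  4 × C (aromatic): no H
  2 × C: 2 H each → 4
  2 × C (aromatic): 1 H each → 2
  2 × I: no H
  1 × C: 1 H
  1 × C: no H
  1 × O: 1 H
  1 × O: no H
  Total hydrogens = 8.
Molecular formula: C10H8I2O2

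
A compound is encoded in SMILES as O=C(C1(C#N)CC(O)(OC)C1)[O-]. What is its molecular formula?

Heavy atoms from the SMILES: 7 C, 1 N, 4 O.
Implicit hydrogens by atom environment:
  4 × C: no H
  2 × C: 2 H each → 4
  2 × O: no H
  1 × C: 3 H
  1 × N: no H
  1 × O: 1 H
  1 × O (charge -1): no H
  Total hydrogens = 8.
Net charge -1.
Molecular formula: C7H8NO4-

C7H8NO4-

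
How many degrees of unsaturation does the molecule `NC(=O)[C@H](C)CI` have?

Molecular formula from the SMILES: C4H8INO.
DoU = (2C + 2 + N − H − X)/2 = (2·4 + 2 + 1 − 8 − 1)/2 = 2/2 = 1.
(Structurally: 0 ring(s) + 1 π bond(s) = 1.)

1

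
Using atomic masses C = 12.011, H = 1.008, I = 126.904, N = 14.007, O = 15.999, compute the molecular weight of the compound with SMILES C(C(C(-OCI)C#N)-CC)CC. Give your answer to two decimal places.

281.14

Molecular formula: C9H16INO.
M = 9×12.011 + 16×1.008 + 1×126.904 + 1×14.007 + 1×15.999 = 281.14 g/mol.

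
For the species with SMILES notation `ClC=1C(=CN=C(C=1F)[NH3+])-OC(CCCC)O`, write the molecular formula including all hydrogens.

Heavy atoms from the SMILES: 10 C, 1 Cl, 1 F, 2 N, 2 O.
Implicit hydrogens by atom environment:
  4 × C (aromatic): no H
  3 × C: 2 H each → 6
  1 × C: 3 H
  1 × C (aromatic): 1 H
  1 × C: 1 H
  1 × Cl: no H
  1 × F: no H
  1 × N (charge +1): 3 H
  1 × N (aromatic): no H
  1 × O: 1 H
  1 × O: no H
  Total hydrogens = 15.
Net charge +1.
Molecular formula: C10H15ClFN2O2+

C10H15ClFN2O2+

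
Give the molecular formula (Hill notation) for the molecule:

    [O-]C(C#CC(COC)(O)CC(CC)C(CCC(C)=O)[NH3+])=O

C15H25NO5

Heavy atoms from the SMILES: 15 C, 1 N, 5 O.
Implicit hydrogens by atom environment:
  5 × C: 2 H each → 10
  5 × C: no H
  3 × C: 3 H each → 9
  3 × O: no H
  2 × C: 1 H each → 2
  1 × N (charge +1): 3 H
  1 × O: 1 H
  1 × O (charge -1): no H
  Total hydrogens = 25.
Molecular formula: C15H25NO5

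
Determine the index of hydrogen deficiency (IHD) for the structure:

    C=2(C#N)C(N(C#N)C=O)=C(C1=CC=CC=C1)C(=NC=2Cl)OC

Molecular formula from the SMILES: C15H9ClN4O2.
DoU = (2C + 2 + N − H − X)/2 = (2·15 + 2 + 4 − 9 − 1)/2 = 26/2 = 13.
(Structurally: 2 ring(s) + 11 π bond(s) = 13.)

13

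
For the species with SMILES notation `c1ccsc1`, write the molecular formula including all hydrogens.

Heavy atoms from the SMILES: 4 C, 1 S.
Implicit hydrogens by atom environment:
  4 × C (aromatic): 1 H each → 4
  1 × S (aromatic): no H
  Total hydrogens = 4.
Molecular formula: C4H4S

C4H4S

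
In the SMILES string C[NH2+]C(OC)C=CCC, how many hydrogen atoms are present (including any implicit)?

16

Hydrogens are implicit in SMILES; fill each atom to its normal valence:
  3 × C: 3 H each → 9
  3 × C: 1 H each → 3
  1 × C: 2 H
  1 × N (charge +1): 2 H
  1 × O: no H
  Total hydrogens = 16.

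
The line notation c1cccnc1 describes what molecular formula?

C5H5N

Heavy atoms from the SMILES: 5 C, 1 N.
Implicit hydrogens by atom environment:
  5 × C (aromatic): 1 H each → 5
  1 × N (aromatic): no H
  Total hydrogens = 5.
Molecular formula: C5H5N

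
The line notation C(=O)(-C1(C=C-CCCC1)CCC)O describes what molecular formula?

Heavy atoms from the SMILES: 11 C, 2 O.
Implicit hydrogens by atom environment:
  6 × C: 2 H each → 12
  2 × C: 1 H each → 2
  2 × C: no H
  1 × C: 3 H
  1 × O: 1 H
  1 × O: no H
  Total hydrogens = 18.
Molecular formula: C11H18O2

C11H18O2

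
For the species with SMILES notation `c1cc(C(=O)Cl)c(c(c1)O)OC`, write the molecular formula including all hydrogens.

C8H7ClO3

Heavy atoms from the SMILES: 8 C, 1 Cl, 3 O.
Implicit hydrogens by atom environment:
  3 × C (aromatic): 1 H each → 3
  3 × C (aromatic): no H
  2 × O: no H
  1 × C: 3 H
  1 × C: no H
  1 × Cl: no H
  1 × O: 1 H
  Total hydrogens = 7.
Molecular formula: C8H7ClO3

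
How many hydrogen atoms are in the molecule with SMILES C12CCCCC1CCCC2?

18

Hydrogens are implicit in SMILES; fill each atom to its normal valence:
  8 × C: 2 H each → 16
  2 × C: 1 H each → 2
  Total hydrogens = 18.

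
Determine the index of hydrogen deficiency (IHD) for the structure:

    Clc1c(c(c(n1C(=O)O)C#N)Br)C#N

Molecular formula from the SMILES: C7HBrClN3O2.
DoU = (2C + 2 + N − H − X)/2 = (2·7 + 2 + 3 − 1 − 2)/2 = 16/2 = 8.
(Structurally: 1 ring(s) + 7 π bond(s) = 8.)

8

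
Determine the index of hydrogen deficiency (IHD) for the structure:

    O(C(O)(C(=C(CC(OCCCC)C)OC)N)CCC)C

Molecular formula from the SMILES: C15H31NO4.
DoU = (2C + 2 + N − H − X)/2 = (2·15 + 2 + 1 − 31 − 0)/2 = 2/2 = 1.
(Structurally: 0 ring(s) + 1 π bond(s) = 1.)

1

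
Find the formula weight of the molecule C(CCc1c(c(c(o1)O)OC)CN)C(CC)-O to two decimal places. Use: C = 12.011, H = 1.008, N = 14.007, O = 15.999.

243.30

Molecular formula: C12H21NO4.
M = 12×12.011 + 21×1.008 + 1×14.007 + 4×15.999 = 243.30 g/mol.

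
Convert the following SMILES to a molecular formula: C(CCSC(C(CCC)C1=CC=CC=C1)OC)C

Heavy atoms from the SMILES: 16 C, 1 O, 1 S.
Implicit hydrogens by atom environment:
  5 × C: 2 H each → 10
  5 × C (aromatic): 1 H each → 5
  3 × C: 3 H each → 9
  2 × C: 1 H each → 2
  1 × C (aromatic): no H
  1 × O: no H
  1 × S: no H
  Total hydrogens = 26.
Molecular formula: C16H26OS

C16H26OS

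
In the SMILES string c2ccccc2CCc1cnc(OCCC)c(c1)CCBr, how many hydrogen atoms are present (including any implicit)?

Hydrogens are implicit in SMILES; fill each atom to its normal valence:
  7 × C (aromatic): 1 H each → 7
  6 × C: 2 H each → 12
  4 × C (aromatic): no H
  1 × Br: no H
  1 × C: 3 H
  1 × N (aromatic): no H
  1 × O: no H
  Total hydrogens = 22.

22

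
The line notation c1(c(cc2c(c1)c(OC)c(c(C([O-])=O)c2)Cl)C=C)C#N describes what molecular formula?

Heavy atoms from the SMILES: 15 C, 1 Cl, 1 N, 3 O.
Implicit hydrogens by atom environment:
  7 × C (aromatic): no H
  3 × C (aromatic): 1 H each → 3
  2 × C: no H
  2 × O: no H
  1 × C: 3 H
  1 × C: 2 H
  1 × C: 1 H
  1 × Cl: no H
  1 × N: no H
  1 × O (charge -1): no H
  Total hydrogens = 9.
Net charge -1.
Molecular formula: C15H9ClNO3-

C15H9ClNO3-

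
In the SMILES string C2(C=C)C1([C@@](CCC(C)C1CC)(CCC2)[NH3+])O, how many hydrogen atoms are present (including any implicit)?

28

Hydrogens are implicit in SMILES; fill each atom to its normal valence:
  7 × C: 2 H each → 14
  4 × C: 1 H each → 4
  2 × C: 3 H each → 6
  2 × C: no H
  1 × N (charge +1): 3 H
  1 × O: 1 H
  Total hydrogens = 28.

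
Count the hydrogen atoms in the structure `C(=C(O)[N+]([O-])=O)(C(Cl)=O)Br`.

1

Hydrogens are implicit in SMILES; fill each atom to its normal valence:
  3 × C: no H
  2 × O: no H
  1 × Br: no H
  1 × Cl: no H
  1 × N (charge +1): no H
  1 × O: 1 H
  1 × O (charge -1): no H
  Total hydrogens = 1.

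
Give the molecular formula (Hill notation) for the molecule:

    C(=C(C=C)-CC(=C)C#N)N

C8H10N2

Heavy atoms from the SMILES: 8 C, 2 N.
Implicit hydrogens by atom environment:
  3 × C: 2 H each → 6
  3 × C: no H
  2 × C: 1 H each → 2
  1 × N: 2 H
  1 × N: no H
  Total hydrogens = 10.
Molecular formula: C8H10N2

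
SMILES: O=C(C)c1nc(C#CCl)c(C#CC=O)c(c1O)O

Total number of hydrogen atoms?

6

Hydrogens are implicit in SMILES; fill each atom to its normal valence:
  5 × C (aromatic): no H
  5 × C: no H
  2 × O: 1 H each → 2
  2 × O: no H
  1 × C: 3 H
  1 × C: 1 H
  1 × Cl: no H
  1 × N (aromatic): no H
  Total hydrogens = 6.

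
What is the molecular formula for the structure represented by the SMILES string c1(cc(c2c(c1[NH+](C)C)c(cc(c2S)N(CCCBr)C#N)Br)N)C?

Heavy atoms from the SMILES: 2 Br, 17 C, 4 N, 1 S.
Implicit hydrogens by atom environment:
  8 × C (aromatic): no H
  3 × C: 3 H each → 9
  3 × C: 2 H each → 6
  2 × Br: no H
  2 × C (aromatic): 1 H each → 2
  2 × N: no H
  1 × C: no H
  1 × N: 2 H
  1 × N (charge +1): 1 H
  1 × S: 1 H
  Total hydrogens = 21.
Net charge +1.
Molecular formula: C17H21Br2N4S+

C17H21Br2N4S+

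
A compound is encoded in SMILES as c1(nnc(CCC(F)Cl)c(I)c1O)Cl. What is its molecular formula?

Heavy atoms from the SMILES: 7 C, 2 Cl, 1 F, 1 I, 2 N, 1 O.
Implicit hydrogens by atom environment:
  4 × C (aromatic): no H
  2 × C: 2 H each → 4
  2 × Cl: no H
  2 × N (aromatic): no H
  1 × C: 1 H
  1 × F: no H
  1 × I: no H
  1 × O: 1 H
  Total hydrogens = 6.
Molecular formula: C7H6Cl2FIN2O

C7H6Cl2FIN2O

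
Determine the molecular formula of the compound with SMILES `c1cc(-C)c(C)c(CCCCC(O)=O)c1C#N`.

C14H17NO2

Heavy atoms from the SMILES: 14 C, 1 N, 2 O.
Implicit hydrogens by atom environment:
  4 × C: 2 H each → 8
  4 × C (aromatic): no H
  2 × C: 3 H each → 6
  2 × C (aromatic): 1 H each → 2
  2 × C: no H
  1 × N: no H
  1 × O: 1 H
  1 × O: no H
  Total hydrogens = 17.
Molecular formula: C14H17NO2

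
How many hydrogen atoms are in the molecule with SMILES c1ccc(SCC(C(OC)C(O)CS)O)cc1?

Hydrogens are implicit in SMILES; fill each atom to its normal valence:
  5 × C (aromatic): 1 H each → 5
  3 × C: 1 H each → 3
  2 × C: 2 H each → 4
  2 × O: 1 H each → 2
  1 × C: 3 H
  1 × C (aromatic): no H
  1 × O: no H
  1 × S: 1 H
  1 × S: no H
  Total hydrogens = 18.

18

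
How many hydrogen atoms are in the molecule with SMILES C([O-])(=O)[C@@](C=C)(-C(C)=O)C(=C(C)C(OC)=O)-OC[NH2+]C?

Hydrogens are implicit in SMILES; fill each atom to its normal valence:
  6 × C: no H
  5 × O: no H
  4 × C: 3 H each → 12
  2 × C: 2 H each → 4
  1 × C: 1 H
  1 × N (charge +1): 2 H
  1 × O (charge -1): no H
  Total hydrogens = 19.

19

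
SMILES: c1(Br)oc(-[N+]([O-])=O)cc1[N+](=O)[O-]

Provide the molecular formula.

C4HBrN2O5

Heavy atoms from the SMILES: 1 Br, 4 C, 2 N, 5 O.
Implicit hydrogens by atom environment:
  3 × C (aromatic): no H
  2 × N (charge +1): no H
  2 × O: no H
  2 × O (charge -1): no H
  1 × Br: no H
  1 × C (aromatic): 1 H
  1 × O (aromatic): no H
  Total hydrogens = 1.
Molecular formula: C4HBrN2O5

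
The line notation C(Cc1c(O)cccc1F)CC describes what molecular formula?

Heavy atoms from the SMILES: 10 C, 1 F, 1 O.
Implicit hydrogens by atom environment:
  3 × C: 2 H each → 6
  3 × C (aromatic): 1 H each → 3
  3 × C (aromatic): no H
  1 × C: 3 H
  1 × F: no H
  1 × O: 1 H
  Total hydrogens = 13.
Molecular formula: C10H13FO

C10H13FO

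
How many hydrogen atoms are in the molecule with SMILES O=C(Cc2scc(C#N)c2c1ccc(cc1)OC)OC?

13

Hydrogens are implicit in SMILES; fill each atom to its normal valence:
  5 × C (aromatic): 1 H each → 5
  5 × C (aromatic): no H
  3 × O: no H
  2 × C: 3 H each → 6
  2 × C: no H
  1 × C: 2 H
  1 × N: no H
  1 × S (aromatic): no H
  Total hydrogens = 13.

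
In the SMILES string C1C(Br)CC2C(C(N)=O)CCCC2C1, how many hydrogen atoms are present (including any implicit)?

Hydrogens are implicit in SMILES; fill each atom to its normal valence:
  6 × C: 2 H each → 12
  4 × C: 1 H each → 4
  1 × Br: no H
  1 × C: no H
  1 × N: 2 H
  1 × O: no H
  Total hydrogens = 18.

18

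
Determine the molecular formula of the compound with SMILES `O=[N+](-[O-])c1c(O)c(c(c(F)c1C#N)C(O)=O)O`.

C8H3FN2O6

Heavy atoms from the SMILES: 8 C, 1 F, 2 N, 6 O.
Implicit hydrogens by atom environment:
  6 × C (aromatic): no H
  3 × O: 1 H each → 3
  2 × C: no H
  2 × O: no H
  1 × F: no H
  1 × N (charge +1): no H
  1 × N: no H
  1 × O (charge -1): no H
  Total hydrogens = 3.
Molecular formula: C8H3FN2O6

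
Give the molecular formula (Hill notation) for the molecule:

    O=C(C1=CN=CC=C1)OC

Heavy atoms from the SMILES: 7 C, 1 N, 2 O.
Implicit hydrogens by atom environment:
  4 × C (aromatic): 1 H each → 4
  2 × O: no H
  1 × C: 3 H
  1 × C (aromatic): no H
  1 × C: no H
  1 × N (aromatic): no H
  Total hydrogens = 7.
Molecular formula: C7H7NO2

C7H7NO2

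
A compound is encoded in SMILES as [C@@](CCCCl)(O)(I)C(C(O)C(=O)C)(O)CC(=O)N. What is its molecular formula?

C10H17ClINO5

Heavy atoms from the SMILES: 10 C, 1 Cl, 1 I, 1 N, 5 O.
Implicit hydrogens by atom environment:
  4 × C: 2 H each → 8
  4 × C: no H
  3 × O: 1 H each → 3
  2 × O: no H
  1 × C: 3 H
  1 × C: 1 H
  1 × Cl: no H
  1 × I: no H
  1 × N: 2 H
  Total hydrogens = 17.
Molecular formula: C10H17ClINO5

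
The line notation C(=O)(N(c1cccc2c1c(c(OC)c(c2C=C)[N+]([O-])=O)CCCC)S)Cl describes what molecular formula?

Heavy atoms from the SMILES: 18 C, 1 Cl, 2 N, 4 O, 1 S.
Implicit hydrogens by atom environment:
  7 × C (aromatic): no H
  4 × C: 2 H each → 8
  3 × C (aromatic): 1 H each → 3
  3 × O: no H
  2 × C: 3 H each → 6
  1 × C: 1 H
  1 × C: no H
  1 × Cl: no H
  1 × N: no H
  1 × N (charge +1): no H
  1 × O (charge -1): no H
  1 × S: 1 H
  Total hydrogens = 19.
Molecular formula: C18H19ClN2O4S

C18H19ClN2O4S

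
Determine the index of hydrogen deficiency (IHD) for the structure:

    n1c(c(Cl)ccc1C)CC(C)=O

5

Molecular formula from the SMILES: C9H10ClNO.
DoU = (2C + 2 + N − H − X)/2 = (2·9 + 2 + 1 − 10 − 1)/2 = 10/2 = 5.
(Structurally: 1 ring(s) + 4 π bond(s) = 5.)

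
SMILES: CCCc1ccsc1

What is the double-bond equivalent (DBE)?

Molecular formula from the SMILES: C7H10S.
DoU = (2C + 2 + N − H − X)/2 = (2·7 + 2 + 0 − 10 − 0)/2 = 6/2 = 3.
(Structurally: 1 ring(s) + 2 π bond(s) = 3.)

3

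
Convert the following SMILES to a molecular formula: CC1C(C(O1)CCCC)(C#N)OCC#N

Heavy atoms from the SMILES: 11 C, 2 N, 2 O.
Implicit hydrogens by atom environment:
  4 × C: 2 H each → 8
  3 × C: no H
  2 × C: 3 H each → 6
  2 × C: 1 H each → 2
  2 × N: no H
  2 × O: no H
  Total hydrogens = 16.
Molecular formula: C11H16N2O2

C11H16N2O2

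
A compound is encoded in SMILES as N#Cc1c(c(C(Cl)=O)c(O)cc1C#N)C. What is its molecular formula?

Heavy atoms from the SMILES: 10 C, 1 Cl, 2 N, 2 O.
Implicit hydrogens by atom environment:
  5 × C (aromatic): no H
  3 × C: no H
  2 × N: no H
  1 × C: 3 H
  1 × C (aromatic): 1 H
  1 × Cl: no H
  1 × O: 1 H
  1 × O: no H
  Total hydrogens = 5.
Molecular formula: C10H5ClN2O2

C10H5ClN2O2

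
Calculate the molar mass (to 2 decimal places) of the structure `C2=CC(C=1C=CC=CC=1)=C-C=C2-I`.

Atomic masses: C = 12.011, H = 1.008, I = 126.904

280.11

Molecular formula: C12H9I.
M = 12×12.011 + 9×1.008 + 1×126.904 = 280.11 g/mol.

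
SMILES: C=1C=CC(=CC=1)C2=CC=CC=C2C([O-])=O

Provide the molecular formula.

C13H9O2-

Heavy atoms from the SMILES: 13 C, 2 O.
Implicit hydrogens by atom environment:
  9 × C (aromatic): 1 H each → 9
  3 × C (aromatic): no H
  1 × C: no H
  1 × O: no H
  1 × O (charge -1): no H
  Total hydrogens = 9.
Net charge -1.
Molecular formula: C13H9O2-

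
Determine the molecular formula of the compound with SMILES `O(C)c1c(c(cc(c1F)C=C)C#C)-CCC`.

Heavy atoms from the SMILES: 14 C, 1 F, 1 O.
Implicit hydrogens by atom environment:
  5 × C (aromatic): no H
  3 × C: 2 H each → 6
  2 × C: 3 H each → 6
  2 × C: 1 H each → 2
  1 × C (aromatic): 1 H
  1 × C: no H
  1 × F: no H
  1 × O: no H
  Total hydrogens = 15.
Molecular formula: C14H15FO

C14H15FO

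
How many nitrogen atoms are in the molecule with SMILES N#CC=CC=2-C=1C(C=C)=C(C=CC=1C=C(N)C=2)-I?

2

The symbol for nitrogen appears 2 times in the SMILES.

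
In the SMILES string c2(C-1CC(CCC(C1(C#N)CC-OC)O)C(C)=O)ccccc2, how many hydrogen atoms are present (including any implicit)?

Hydrogens are implicit in SMILES; fill each atom to its normal valence:
  5 × C: 2 H each → 10
  5 × C (aromatic): 1 H each → 5
  3 × C: 1 H each → 3
  3 × C: no H
  2 × C: 3 H each → 6
  2 × O: no H
  1 × C (aromatic): no H
  1 × N: no H
  1 × O: 1 H
  Total hydrogens = 25.

25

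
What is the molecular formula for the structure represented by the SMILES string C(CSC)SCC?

Heavy atoms from the SMILES: 5 C, 2 S.
Implicit hydrogens by atom environment:
  3 × C: 2 H each → 6
  2 × C: 3 H each → 6
  2 × S: no H
  Total hydrogens = 12.
Molecular formula: C5H12S2

C5H12S2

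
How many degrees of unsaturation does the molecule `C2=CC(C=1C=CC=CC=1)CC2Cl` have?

Molecular formula from the SMILES: C11H11Cl.
DoU = (2C + 2 + N − H − X)/2 = (2·11 + 2 + 0 − 11 − 1)/2 = 12/2 = 6.
(Structurally: 2 ring(s) + 4 π bond(s) = 6.)

6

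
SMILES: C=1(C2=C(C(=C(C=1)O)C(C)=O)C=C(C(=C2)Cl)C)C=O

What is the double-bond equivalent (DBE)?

Molecular formula from the SMILES: C14H11ClO3.
DoU = (2C + 2 + N − H − X)/2 = (2·14 + 2 + 0 − 11 − 1)/2 = 18/2 = 9.
(Structurally: 2 ring(s) + 7 π bond(s) = 9.)

9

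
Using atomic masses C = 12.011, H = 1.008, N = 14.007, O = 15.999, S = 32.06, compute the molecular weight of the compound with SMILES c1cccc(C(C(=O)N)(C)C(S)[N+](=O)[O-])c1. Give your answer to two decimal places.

240.28

Molecular formula: C10H12N2O3S.
M = 10×12.011 + 12×1.008 + 2×14.007 + 3×15.999 + 1×32.06 = 240.28 g/mol.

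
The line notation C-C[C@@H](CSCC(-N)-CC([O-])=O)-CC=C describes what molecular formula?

Heavy atoms from the SMILES: 11 C, 1 N, 2 O, 1 S.
Implicit hydrogens by atom environment:
  6 × C: 2 H each → 12
  3 × C: 1 H each → 3
  1 × C: 3 H
  1 × C: no H
  1 × N: 2 H
  1 × O: no H
  1 × O (charge -1): no H
  1 × S: no H
  Total hydrogens = 20.
Net charge -1.
Molecular formula: C11H20NO2S-

C11H20NO2S-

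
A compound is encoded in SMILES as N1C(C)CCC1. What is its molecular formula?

Heavy atoms from the SMILES: 5 C, 1 N.
Implicit hydrogens by atom environment:
  3 × C: 2 H each → 6
  1 × C: 3 H
  1 × C: 1 H
  1 × N: 1 H
  Total hydrogens = 11.
Molecular formula: C5H11N

C5H11N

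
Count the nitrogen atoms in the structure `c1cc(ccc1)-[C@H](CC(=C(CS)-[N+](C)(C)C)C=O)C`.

1

The symbol for nitrogen appears 1 time in the SMILES.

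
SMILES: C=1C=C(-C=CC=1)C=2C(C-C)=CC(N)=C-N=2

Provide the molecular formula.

Heavy atoms from the SMILES: 13 C, 2 N.
Implicit hydrogens by atom environment:
  7 × C (aromatic): 1 H each → 7
  4 × C (aromatic): no H
  1 × C: 3 H
  1 × C: 2 H
  1 × N: 2 H
  1 × N (aromatic): no H
  Total hydrogens = 14.
Molecular formula: C13H14N2

C13H14N2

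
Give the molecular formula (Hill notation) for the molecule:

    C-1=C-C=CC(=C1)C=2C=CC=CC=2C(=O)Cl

Heavy atoms from the SMILES: 13 C, 1 Cl, 1 O.
Implicit hydrogens by atom environment:
  9 × C (aromatic): 1 H each → 9
  3 × C (aromatic): no H
  1 × C: no H
  1 × Cl: no H
  1 × O: no H
  Total hydrogens = 9.
Molecular formula: C13H9ClO

C13H9ClO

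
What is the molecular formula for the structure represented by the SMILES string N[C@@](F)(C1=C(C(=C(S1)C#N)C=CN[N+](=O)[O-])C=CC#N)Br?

Heavy atoms from the SMILES: 1 Br, 11 C, 1 F, 5 N, 2 O, 1 S.
Implicit hydrogens by atom environment:
  4 × C: 1 H each → 4
  4 × C (aromatic): no H
  3 × C: no H
  2 × N: no H
  1 × Br: no H
  1 × F: no H
  1 × N: 2 H
  1 × N: 1 H
  1 × N (charge +1): no H
  1 × O: no H
  1 × O (charge -1): no H
  1 × S (aromatic): no H
  Total hydrogens = 7.
Molecular formula: C11H7BrFN5O2S

C11H7BrFN5O2S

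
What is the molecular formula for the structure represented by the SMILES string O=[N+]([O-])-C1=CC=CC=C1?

Heavy atoms from the SMILES: 6 C, 1 N, 2 O.
Implicit hydrogens by atom environment:
  5 × C (aromatic): 1 H each → 5
  1 × C (aromatic): no H
  1 × N (charge +1): no H
  1 × O: no H
  1 × O (charge -1): no H
  Total hydrogens = 5.
Molecular formula: C6H5NO2

C6H5NO2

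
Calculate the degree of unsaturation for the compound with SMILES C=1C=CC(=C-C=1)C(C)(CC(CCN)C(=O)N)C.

Molecular formula from the SMILES: C14H22N2O.
DoU = (2C + 2 + N − H − X)/2 = (2·14 + 2 + 2 − 22 − 0)/2 = 10/2 = 5.
(Structurally: 1 ring(s) + 4 π bond(s) = 5.)

5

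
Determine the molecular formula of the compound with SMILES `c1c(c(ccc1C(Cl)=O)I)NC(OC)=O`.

C9H7ClINO3

Heavy atoms from the SMILES: 9 C, 1 Cl, 1 I, 1 N, 3 O.
Implicit hydrogens by atom environment:
  3 × C (aromatic): 1 H each → 3
  3 × C (aromatic): no H
  3 × O: no H
  2 × C: no H
  1 × C: 3 H
  1 × Cl: no H
  1 × I: no H
  1 × N: 1 H
  Total hydrogens = 7.
Molecular formula: C9H7ClINO3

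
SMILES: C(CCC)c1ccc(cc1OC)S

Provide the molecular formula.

C11H16OS

Heavy atoms from the SMILES: 11 C, 1 O, 1 S.
Implicit hydrogens by atom environment:
  3 × C: 2 H each → 6
  3 × C (aromatic): 1 H each → 3
  3 × C (aromatic): no H
  2 × C: 3 H each → 6
  1 × O: no H
  1 × S: 1 H
  Total hydrogens = 16.
Molecular formula: C11H16OS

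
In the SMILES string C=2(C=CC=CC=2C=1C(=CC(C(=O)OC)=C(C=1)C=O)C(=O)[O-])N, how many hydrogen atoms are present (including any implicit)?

Hydrogens are implicit in SMILES; fill each atom to its normal valence:
  6 × C (aromatic): 1 H each → 6
  6 × C (aromatic): no H
  4 × O: no H
  2 × C: no H
  1 × C: 3 H
  1 × C: 1 H
  1 × N: 2 H
  1 × O (charge -1): no H
  Total hydrogens = 12.

12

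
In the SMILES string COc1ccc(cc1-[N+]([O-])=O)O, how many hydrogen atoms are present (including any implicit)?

7

Hydrogens are implicit in SMILES; fill each atom to its normal valence:
  3 × C (aromatic): 1 H each → 3
  3 × C (aromatic): no H
  2 × O: no H
  1 × C: 3 H
  1 × N (charge +1): no H
  1 × O: 1 H
  1 × O (charge -1): no H
  Total hydrogens = 7.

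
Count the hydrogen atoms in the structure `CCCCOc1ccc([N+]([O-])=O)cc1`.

13

Hydrogens are implicit in SMILES; fill each atom to its normal valence:
  4 × C (aromatic): 1 H each → 4
  3 × C: 2 H each → 6
  2 × C (aromatic): no H
  2 × O: no H
  1 × C: 3 H
  1 × N (charge +1): no H
  1 × O (charge -1): no H
  Total hydrogens = 13.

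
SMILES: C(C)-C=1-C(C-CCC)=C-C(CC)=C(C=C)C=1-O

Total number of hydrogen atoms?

Hydrogens are implicit in SMILES; fill each atom to its normal valence:
  6 × C: 2 H each → 12
  5 × C (aromatic): no H
  3 × C: 3 H each → 9
  1 × C (aromatic): 1 H
  1 × C: 1 H
  1 × O: 1 H
  Total hydrogens = 24.

24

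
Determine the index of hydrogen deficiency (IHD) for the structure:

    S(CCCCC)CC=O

1

Molecular formula from the SMILES: C7H14OS.
DoU = (2C + 2 + N − H − X)/2 = (2·7 + 2 + 0 − 14 − 0)/2 = 2/2 = 1.
(Structurally: 0 ring(s) + 1 π bond(s) = 1.)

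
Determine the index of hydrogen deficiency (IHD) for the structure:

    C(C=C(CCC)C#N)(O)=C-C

4

Molecular formula from the SMILES: C9H13NO.
DoU = (2C + 2 + N − H − X)/2 = (2·9 + 2 + 1 − 13 − 0)/2 = 8/2 = 4.
(Structurally: 0 ring(s) + 4 π bond(s) = 4.)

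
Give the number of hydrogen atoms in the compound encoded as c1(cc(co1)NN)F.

Hydrogens are implicit in SMILES; fill each atom to its normal valence:
  2 × C (aromatic): 1 H each → 2
  2 × C (aromatic): no H
  1 × F: no H
  1 × N: 2 H
  1 × N: 1 H
  1 × O (aromatic): no H
  Total hydrogens = 5.

5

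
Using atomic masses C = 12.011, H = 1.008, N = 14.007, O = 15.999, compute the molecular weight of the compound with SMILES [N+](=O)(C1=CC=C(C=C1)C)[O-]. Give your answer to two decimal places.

137.14

Molecular formula: C7H7NO2.
M = 7×12.011 + 7×1.008 + 1×14.007 + 2×15.999 = 137.14 g/mol.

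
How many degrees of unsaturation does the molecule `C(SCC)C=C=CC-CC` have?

Molecular formula from the SMILES: C9H16S.
DoU = (2C + 2 + N − H − X)/2 = (2·9 + 2 + 0 − 16 − 0)/2 = 4/2 = 2.
(Structurally: 0 ring(s) + 2 π bond(s) = 2.)

2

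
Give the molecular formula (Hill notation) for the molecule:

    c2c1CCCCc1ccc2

C10H12

Heavy atoms from the SMILES: 10 C.
Implicit hydrogens by atom environment:
  4 × C: 2 H each → 8
  4 × C (aromatic): 1 H each → 4
  2 × C (aromatic): no H
  Total hydrogens = 12.
Molecular formula: C10H12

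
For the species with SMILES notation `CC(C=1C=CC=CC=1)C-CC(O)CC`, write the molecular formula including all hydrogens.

Heavy atoms from the SMILES: 13 C, 1 O.
Implicit hydrogens by atom environment:
  5 × C (aromatic): 1 H each → 5
  3 × C: 2 H each → 6
  2 × C: 3 H each → 6
  2 × C: 1 H each → 2
  1 × C (aromatic): no H
  1 × O: 1 H
  Total hydrogens = 20.
Molecular formula: C13H20O

C13H20O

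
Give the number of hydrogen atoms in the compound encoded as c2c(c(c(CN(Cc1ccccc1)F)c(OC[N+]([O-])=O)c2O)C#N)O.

14

Hydrogens are implicit in SMILES; fill each atom to its normal valence:
  6 × C (aromatic): 1 H each → 6
  6 × C (aromatic): no H
  3 × C: 2 H each → 6
  2 × N: no H
  2 × O: 1 H each → 2
  2 × O: no H
  1 × C: no H
  1 × F: no H
  1 × N (charge +1): no H
  1 × O (charge -1): no H
  Total hydrogens = 14.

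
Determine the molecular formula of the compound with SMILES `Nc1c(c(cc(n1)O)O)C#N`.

Heavy atoms from the SMILES: 6 C, 3 N, 2 O.
Implicit hydrogens by atom environment:
  4 × C (aromatic): no H
  2 × O: 1 H each → 2
  1 × C (aromatic): 1 H
  1 × C: no H
  1 × N: 2 H
  1 × N (aromatic): no H
  1 × N: no H
  Total hydrogens = 5.
Molecular formula: C6H5N3O2

C6H5N3O2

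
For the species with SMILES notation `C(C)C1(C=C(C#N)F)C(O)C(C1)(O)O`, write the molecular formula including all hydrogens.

Heavy atoms from the SMILES: 9 C, 1 F, 1 N, 3 O.
Implicit hydrogens by atom environment:
  4 × C: no H
  3 × O: 1 H each → 3
  2 × C: 2 H each → 4
  2 × C: 1 H each → 2
  1 × C: 3 H
  1 × F: no H
  1 × N: no H
  Total hydrogens = 12.
Molecular formula: C9H12FNO3

C9H12FNO3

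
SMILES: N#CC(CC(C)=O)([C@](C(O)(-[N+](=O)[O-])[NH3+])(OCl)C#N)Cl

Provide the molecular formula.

C8H9Cl2N4O5+

Heavy atoms from the SMILES: 8 C, 2 Cl, 4 N, 5 O.
Implicit hydrogens by atom environment:
  6 × C: no H
  3 × O: no H
  2 × Cl: no H
  2 × N: no H
  1 × C: 3 H
  1 × C: 2 H
  1 × N (charge +1): 3 H
  1 × N (charge +1): no H
  1 × O: 1 H
  1 × O (charge -1): no H
  Total hydrogens = 9.
Net charge +1.
Molecular formula: C8H9Cl2N4O5+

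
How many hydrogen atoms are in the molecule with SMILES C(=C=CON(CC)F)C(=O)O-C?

Hydrogens are implicit in SMILES; fill each atom to its normal valence:
  3 × O: no H
  2 × C: 3 H each → 6
  2 × C: 1 H each → 2
  2 × C: no H
  1 × C: 2 H
  1 × F: no H
  1 × N: no H
  Total hydrogens = 10.

10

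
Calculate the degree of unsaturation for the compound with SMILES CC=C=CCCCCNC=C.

Molecular formula from the SMILES: C10H17N.
DoU = (2C + 2 + N − H − X)/2 = (2·10 + 2 + 1 − 17 − 0)/2 = 6/2 = 3.
(Structurally: 0 ring(s) + 3 π bond(s) = 3.)

3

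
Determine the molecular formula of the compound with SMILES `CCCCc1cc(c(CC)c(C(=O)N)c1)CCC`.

C16H25NO

Heavy atoms from the SMILES: 16 C, 1 N, 1 O.
Implicit hydrogens by atom environment:
  6 × C: 2 H each → 12
  4 × C (aromatic): no H
  3 × C: 3 H each → 9
  2 × C (aromatic): 1 H each → 2
  1 × C: no H
  1 × N: 2 H
  1 × O: no H
  Total hydrogens = 25.
Molecular formula: C16H25NO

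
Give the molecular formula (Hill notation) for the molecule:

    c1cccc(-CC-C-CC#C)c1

C12H14

Heavy atoms from the SMILES: 12 C.
Implicit hydrogens by atom environment:
  5 × C (aromatic): 1 H each → 5
  4 × C: 2 H each → 8
  1 × C: 1 H
  1 × C (aromatic): no H
  1 × C: no H
  Total hydrogens = 14.
Molecular formula: C12H14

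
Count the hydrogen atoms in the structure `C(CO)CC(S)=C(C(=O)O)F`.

Hydrogens are implicit in SMILES; fill each atom to its normal valence:
  3 × C: 2 H each → 6
  3 × C: no H
  2 × O: 1 H each → 2
  1 × F: no H
  1 × O: no H
  1 × S: 1 H
  Total hydrogens = 9.

9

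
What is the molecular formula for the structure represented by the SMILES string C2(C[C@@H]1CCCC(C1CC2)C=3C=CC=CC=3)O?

Heavy atoms from the SMILES: 16 C, 1 O.
Implicit hydrogens by atom environment:
  6 × C: 2 H each → 12
  5 × C (aromatic): 1 H each → 5
  4 × C: 1 H each → 4
  1 × C (aromatic): no H
  1 × O: 1 H
  Total hydrogens = 22.
Molecular formula: C16H22O

C16H22O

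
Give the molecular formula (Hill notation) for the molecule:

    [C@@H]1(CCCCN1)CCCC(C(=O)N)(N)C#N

C11H20N4O

Heavy atoms from the SMILES: 11 C, 4 N, 1 O.
Implicit hydrogens by atom environment:
  7 × C: 2 H each → 14
  3 × C: no H
  2 × N: 2 H each → 4
  1 × C: 1 H
  1 × N: 1 H
  1 × N: no H
  1 × O: no H
  Total hydrogens = 20.
Molecular formula: C11H20N4O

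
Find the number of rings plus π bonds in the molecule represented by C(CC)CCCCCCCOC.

0

Molecular formula from the SMILES: C11H24O.
DoU = (2C + 2 + N − H − X)/2 = (2·11 + 2 + 0 − 24 − 0)/2 = 0/2 = 0.
(Structurally: 0 ring(s) + 0 π bond(s) = 0.)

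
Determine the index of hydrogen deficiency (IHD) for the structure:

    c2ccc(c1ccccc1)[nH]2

Molecular formula from the SMILES: C10H9N.
DoU = (2C + 2 + N − H − X)/2 = (2·10 + 2 + 1 − 9 − 0)/2 = 14/2 = 7.
(Structurally: 2 ring(s) + 5 π bond(s) = 7.)

7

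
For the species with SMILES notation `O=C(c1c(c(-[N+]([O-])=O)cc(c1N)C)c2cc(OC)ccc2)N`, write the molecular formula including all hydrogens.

C15H15N3O4

Heavy atoms from the SMILES: 15 C, 3 N, 4 O.
Implicit hydrogens by atom environment:
  7 × C (aromatic): no H
  5 × C (aromatic): 1 H each → 5
  3 × O: no H
  2 × C: 3 H each → 6
  2 × N: 2 H each → 4
  1 × C: no H
  1 × N (charge +1): no H
  1 × O (charge -1): no H
  Total hydrogens = 15.
Molecular formula: C15H15N3O4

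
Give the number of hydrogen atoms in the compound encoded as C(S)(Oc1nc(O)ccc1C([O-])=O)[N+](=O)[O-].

Hydrogens are implicit in SMILES; fill each atom to its normal valence:
  3 × C (aromatic): no H
  3 × O: no H
  2 × C (aromatic): 1 H each → 2
  2 × O (charge -1): no H
  1 × C: 1 H
  1 × C: no H
  1 × N (aromatic): no H
  1 × N (charge +1): no H
  1 × O: 1 H
  1 × S: 1 H
  Total hydrogens = 5.

5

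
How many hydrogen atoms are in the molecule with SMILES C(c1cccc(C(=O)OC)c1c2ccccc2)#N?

11

Hydrogens are implicit in SMILES; fill each atom to its normal valence:
  8 × C (aromatic): 1 H each → 8
  4 × C (aromatic): no H
  2 × C: no H
  2 × O: no H
  1 × C: 3 H
  1 × N: no H
  Total hydrogens = 11.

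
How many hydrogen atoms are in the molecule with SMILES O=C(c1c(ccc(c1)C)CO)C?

Hydrogens are implicit in SMILES; fill each atom to its normal valence:
  3 × C (aromatic): 1 H each → 3
  3 × C (aromatic): no H
  2 × C: 3 H each → 6
  1 × C: 2 H
  1 × C: no H
  1 × O: 1 H
  1 × O: no H
  Total hydrogens = 12.

12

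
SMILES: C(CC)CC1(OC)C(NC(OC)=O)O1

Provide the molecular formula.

Heavy atoms from the SMILES: 9 C, 1 N, 4 O.
Implicit hydrogens by atom environment:
  4 × O: no H
  3 × C: 3 H each → 9
  3 × C: 2 H each → 6
  2 × C: no H
  1 × C: 1 H
  1 × N: 1 H
  Total hydrogens = 17.
Molecular formula: C9H17NO4

C9H17NO4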